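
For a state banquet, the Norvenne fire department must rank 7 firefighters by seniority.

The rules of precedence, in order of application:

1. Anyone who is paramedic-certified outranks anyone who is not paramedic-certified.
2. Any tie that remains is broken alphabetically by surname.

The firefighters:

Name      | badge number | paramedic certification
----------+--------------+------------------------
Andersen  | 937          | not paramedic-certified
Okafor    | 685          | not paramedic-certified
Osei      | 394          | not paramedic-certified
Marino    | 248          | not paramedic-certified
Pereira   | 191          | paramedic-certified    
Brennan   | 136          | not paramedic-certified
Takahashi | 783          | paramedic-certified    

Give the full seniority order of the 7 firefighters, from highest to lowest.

Pereira, Takahashi, Andersen, Brennan, Marino, Okafor, Osei

By the first rule: Pereira and Takahashi (both paramedic-certified); then Andersen, Brennan, Marino, Okafor and Osei (each not paramedic-certified).
Among Pereira and Takahashi, alphabetically by surname: Pereira before Takahashi.
Among Andersen, Brennan, Marino, Okafor and Osei, alphabetically by surname: Andersen before Brennan before Marino before Okafor before Osei.
Full order: Pereira, Takahashi, Andersen, Brennan, Marino, Okafor, Osei.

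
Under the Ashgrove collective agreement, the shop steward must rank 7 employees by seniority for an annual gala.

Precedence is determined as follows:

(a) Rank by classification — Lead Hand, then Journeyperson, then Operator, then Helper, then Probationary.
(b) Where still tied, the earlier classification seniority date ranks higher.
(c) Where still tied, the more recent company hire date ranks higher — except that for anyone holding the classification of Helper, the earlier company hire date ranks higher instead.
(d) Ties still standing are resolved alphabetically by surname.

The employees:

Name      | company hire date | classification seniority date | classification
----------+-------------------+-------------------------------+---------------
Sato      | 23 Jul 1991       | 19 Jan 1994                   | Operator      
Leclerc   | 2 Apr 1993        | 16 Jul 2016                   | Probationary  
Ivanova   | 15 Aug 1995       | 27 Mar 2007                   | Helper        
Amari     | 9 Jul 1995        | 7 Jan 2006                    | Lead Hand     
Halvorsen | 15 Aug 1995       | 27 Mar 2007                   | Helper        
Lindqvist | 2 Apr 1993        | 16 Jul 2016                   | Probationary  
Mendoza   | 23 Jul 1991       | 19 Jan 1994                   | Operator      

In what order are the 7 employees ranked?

Amari, Mendoza, Sato, Halvorsen, Ivanova, Leclerc, Lindqvist

By classification: Amari (Lead Hand); then Mendoza and Sato (Operator); then Halvorsen and Ivanova (Helper); then Leclerc and Lindqvist (Probationary).
Mendoza and Sato both have classification seniority date 19 Jan 1994, so the next rule applies.
Mendoza and Sato both have company hire date 23 Jul 1991, so the next rule applies.
Among Mendoza and Sato, alphabetically by surname: Mendoza before Sato.
Halvorsen and Ivanova both have classification seniority date 27 Mar 2007, so the next rule applies.
Halvorsen and Ivanova both have company hire date 15 Aug 1995, so the next rule applies.
Among Halvorsen and Ivanova, alphabetically by surname: Halvorsen before Ivanova.
Leclerc and Lindqvist both have classification seniority date 16 Jul 2016, so the next rule applies.
Leclerc and Lindqvist both have company hire date 2 Apr 1993, so the next rule applies.
Among Leclerc and Lindqvist, alphabetically by surname: Leclerc before Lindqvist.
Full order: Amari, Mendoza, Sato, Halvorsen, Ivanova, Leclerc, Lindqvist.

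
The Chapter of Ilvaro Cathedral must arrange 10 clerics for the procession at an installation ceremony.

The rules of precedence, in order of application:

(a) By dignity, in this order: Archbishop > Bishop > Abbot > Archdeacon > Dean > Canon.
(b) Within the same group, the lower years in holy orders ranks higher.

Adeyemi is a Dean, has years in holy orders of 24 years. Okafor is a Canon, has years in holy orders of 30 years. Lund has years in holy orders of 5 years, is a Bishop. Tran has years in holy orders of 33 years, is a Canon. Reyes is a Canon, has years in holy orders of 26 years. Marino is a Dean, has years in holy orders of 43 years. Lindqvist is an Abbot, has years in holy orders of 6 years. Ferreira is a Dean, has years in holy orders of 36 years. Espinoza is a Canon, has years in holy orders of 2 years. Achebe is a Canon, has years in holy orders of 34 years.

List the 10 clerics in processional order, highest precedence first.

By dignity: Lund (Bishop); then Lindqvist (Abbot); then Adeyemi, Ferreira and Marino (Dean); then Espinoza, Reyes, Okafor, Tran and Achebe (Canon).
Among Adeyemi, Ferreira and Marino, by years in holy orders (lower first): Adeyemi (24 years) before Ferreira (36 years) before Marino (43 years).
Among Espinoza, Reyes, Okafor, Tran and Achebe, by years in holy orders (lower first): Espinoza (2 years) before Reyes (26 years) before Okafor (30 years) before Tran (33 years) before Achebe (34 years).
Full order: Lund, Lindqvist, Adeyemi, Ferreira, Marino, Espinoza, Reyes, Okafor, Tran, Achebe.

Lund, Lindqvist, Adeyemi, Ferreira, Marino, Espinoza, Reyes, Okafor, Tran, Achebe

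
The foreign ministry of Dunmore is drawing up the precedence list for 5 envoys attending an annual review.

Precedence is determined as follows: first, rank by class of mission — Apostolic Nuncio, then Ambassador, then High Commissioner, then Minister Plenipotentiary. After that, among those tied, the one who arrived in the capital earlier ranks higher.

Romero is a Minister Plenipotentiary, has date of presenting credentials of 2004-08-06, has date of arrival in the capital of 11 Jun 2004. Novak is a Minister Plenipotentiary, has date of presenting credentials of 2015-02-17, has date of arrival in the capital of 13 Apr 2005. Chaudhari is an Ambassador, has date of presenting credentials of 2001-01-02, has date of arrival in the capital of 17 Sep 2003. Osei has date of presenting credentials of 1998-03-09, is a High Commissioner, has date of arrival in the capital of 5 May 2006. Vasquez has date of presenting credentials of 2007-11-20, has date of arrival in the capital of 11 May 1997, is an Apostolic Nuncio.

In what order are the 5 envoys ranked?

Vasquez, Chaudhari, Osei, Romero, Novak

By class of mission: Vasquez (Apostolic Nuncio); then Chaudhari (Ambassador); then Osei (High Commissioner); then Romero and Novak (Minister Plenipotentiary).
Among Romero and Novak, by date of arrival in the capital (earlier first): Romero (11 Jun 2004) before Novak (13 Apr 2005).
Full order: Vasquez, Chaudhari, Osei, Romero, Novak.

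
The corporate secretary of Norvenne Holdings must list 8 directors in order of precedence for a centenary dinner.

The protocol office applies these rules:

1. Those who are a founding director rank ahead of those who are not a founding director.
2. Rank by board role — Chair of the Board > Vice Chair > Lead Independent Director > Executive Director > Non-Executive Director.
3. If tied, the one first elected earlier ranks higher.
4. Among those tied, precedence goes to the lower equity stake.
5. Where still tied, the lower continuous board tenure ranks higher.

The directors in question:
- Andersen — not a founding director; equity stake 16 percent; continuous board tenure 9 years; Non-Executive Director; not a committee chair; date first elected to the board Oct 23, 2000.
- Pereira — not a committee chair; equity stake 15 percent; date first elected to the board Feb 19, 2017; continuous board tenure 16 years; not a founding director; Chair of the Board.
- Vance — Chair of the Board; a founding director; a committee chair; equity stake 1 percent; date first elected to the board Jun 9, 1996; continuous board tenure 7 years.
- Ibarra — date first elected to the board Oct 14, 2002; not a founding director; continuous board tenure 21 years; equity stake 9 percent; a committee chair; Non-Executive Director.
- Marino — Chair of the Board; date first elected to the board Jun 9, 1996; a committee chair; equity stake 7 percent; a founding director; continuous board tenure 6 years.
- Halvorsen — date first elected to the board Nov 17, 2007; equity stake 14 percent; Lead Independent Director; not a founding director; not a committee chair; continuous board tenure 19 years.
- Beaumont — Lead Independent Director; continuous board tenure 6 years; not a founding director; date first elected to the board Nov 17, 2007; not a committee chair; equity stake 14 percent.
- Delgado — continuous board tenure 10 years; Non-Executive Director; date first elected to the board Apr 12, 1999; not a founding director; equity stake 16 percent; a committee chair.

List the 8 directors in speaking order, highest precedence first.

By the first rule: Vance and Marino (both a founding director); then Pereira, Beaumont, Halvorsen, Delgado, Andersen and Ibarra (each not a founding director).
Vance and Marino are each Chair of the Board, so the next rule applies.
Vance and Marino both have date first elected to the board Jun 9, 1996, so the next rule applies.
Among Vance and Marino, by equity stake (lower first): Vance (1 percent) before Marino (7 percent).
Among Pereira, Beaumont, Halvorsen, Delgado, Andersen and Ibarra, by board role: Pereira (Chair of the Board) before Beaumont and Halvorsen (Lead Independent Director) before Delgado, Andersen and Ibarra (Non-Executive Director).
Beaumont and Halvorsen both have date first elected to the board Nov 17, 2007, so the next rule applies.
Beaumont and Halvorsen both have equity stake 14 percent, so the next rule applies.
Among Beaumont and Halvorsen, by continuous board tenure (lower first): Beaumont (6 years) before Halvorsen (19 years).
Among Delgado, Andersen and Ibarra, by date first elected to the board (earlier first): Delgado (Apr 12, 1999) before Andersen (Oct 23, 2000) before Ibarra (Oct 14, 2002).
Full order: Vance, Marino, Pereira, Beaumont, Halvorsen, Delgado, Andersen, Ibarra.

Vance, Marino, Pereira, Beaumont, Halvorsen, Delgado, Andersen, Ibarra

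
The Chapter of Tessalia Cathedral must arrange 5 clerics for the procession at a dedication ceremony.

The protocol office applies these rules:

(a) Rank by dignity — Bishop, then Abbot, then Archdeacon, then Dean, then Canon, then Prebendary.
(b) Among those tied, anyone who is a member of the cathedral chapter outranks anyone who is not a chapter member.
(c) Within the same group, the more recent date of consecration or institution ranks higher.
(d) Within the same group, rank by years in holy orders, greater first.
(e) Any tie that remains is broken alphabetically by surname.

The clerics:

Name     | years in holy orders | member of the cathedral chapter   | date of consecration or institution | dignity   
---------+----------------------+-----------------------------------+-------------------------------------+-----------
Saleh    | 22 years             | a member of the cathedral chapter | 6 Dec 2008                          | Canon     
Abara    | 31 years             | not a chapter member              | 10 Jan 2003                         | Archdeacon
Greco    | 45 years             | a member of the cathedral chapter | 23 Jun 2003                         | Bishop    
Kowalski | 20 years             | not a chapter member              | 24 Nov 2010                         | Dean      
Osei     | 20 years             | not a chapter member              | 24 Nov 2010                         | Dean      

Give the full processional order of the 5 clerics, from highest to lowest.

Greco, Abara, Kowalski, Osei, Saleh

By dignity: Greco (Bishop); then Abara (Archdeacon); then Kowalski and Osei (Dean); then Saleh (Canon).
Kowalski and Osei are each not a chapter member, so the next rule applies.
Kowalski and Osei both have date of consecration or institution 24 Nov 2010, so the next rule applies.
Kowalski and Osei both have years in holy orders 20 years, so the next rule applies.
Among Kowalski and Osei, alphabetically by surname: Kowalski before Osei.
Full order: Greco, Abara, Kowalski, Osei, Saleh.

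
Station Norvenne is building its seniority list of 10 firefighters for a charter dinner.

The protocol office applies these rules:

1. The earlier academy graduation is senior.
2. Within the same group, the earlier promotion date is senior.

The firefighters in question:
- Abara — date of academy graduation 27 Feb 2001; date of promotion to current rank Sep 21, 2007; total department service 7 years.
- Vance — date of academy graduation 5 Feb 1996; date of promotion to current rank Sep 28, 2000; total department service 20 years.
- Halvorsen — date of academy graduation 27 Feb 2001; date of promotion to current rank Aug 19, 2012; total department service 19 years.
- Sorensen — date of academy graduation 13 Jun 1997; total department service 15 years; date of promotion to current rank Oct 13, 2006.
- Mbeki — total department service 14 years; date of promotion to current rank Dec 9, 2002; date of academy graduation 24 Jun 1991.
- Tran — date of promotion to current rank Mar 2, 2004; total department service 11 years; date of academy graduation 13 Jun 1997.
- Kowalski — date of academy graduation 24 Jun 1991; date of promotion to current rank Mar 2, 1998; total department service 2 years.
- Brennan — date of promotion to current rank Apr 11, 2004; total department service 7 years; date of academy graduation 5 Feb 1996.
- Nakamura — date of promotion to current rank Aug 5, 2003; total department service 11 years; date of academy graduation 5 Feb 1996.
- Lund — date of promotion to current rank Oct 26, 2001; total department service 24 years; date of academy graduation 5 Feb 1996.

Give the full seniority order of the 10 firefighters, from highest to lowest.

Kowalski, Mbeki, Vance, Lund, Nakamura, Brennan, Tran, Sorensen, Abara, Halvorsen

By date of academy graduation (earlier first): Kowalski and Mbeki (both 24 Jun 1991); then Vance, Lund, Nakamura and Brennan (each 5 Feb 1996); then Tran and Sorensen (both 13 Jun 1997); then Abara and Halvorsen (both 27 Feb 2001).
Among Kowalski and Mbeki, by date of promotion to current rank (earlier first): Kowalski (Mar 2, 1998) before Mbeki (Dec 9, 2002).
Among Vance, Lund, Nakamura and Brennan, by date of promotion to current rank (earlier first): Vance (Sep 28, 2000) before Lund (Oct 26, 2001) before Nakamura (Aug 5, 2003) before Brennan (Apr 11, 2004).
Among Tran and Sorensen, by date of promotion to current rank (earlier first): Tran (Mar 2, 2004) before Sorensen (Oct 13, 2006).
Among Abara and Halvorsen, by date of promotion to current rank (earlier first): Abara (Sep 21, 2007) before Halvorsen (Aug 19, 2012).
Full order: Kowalski, Mbeki, Vance, Lund, Nakamura, Brennan, Tran, Sorensen, Abara, Halvorsen.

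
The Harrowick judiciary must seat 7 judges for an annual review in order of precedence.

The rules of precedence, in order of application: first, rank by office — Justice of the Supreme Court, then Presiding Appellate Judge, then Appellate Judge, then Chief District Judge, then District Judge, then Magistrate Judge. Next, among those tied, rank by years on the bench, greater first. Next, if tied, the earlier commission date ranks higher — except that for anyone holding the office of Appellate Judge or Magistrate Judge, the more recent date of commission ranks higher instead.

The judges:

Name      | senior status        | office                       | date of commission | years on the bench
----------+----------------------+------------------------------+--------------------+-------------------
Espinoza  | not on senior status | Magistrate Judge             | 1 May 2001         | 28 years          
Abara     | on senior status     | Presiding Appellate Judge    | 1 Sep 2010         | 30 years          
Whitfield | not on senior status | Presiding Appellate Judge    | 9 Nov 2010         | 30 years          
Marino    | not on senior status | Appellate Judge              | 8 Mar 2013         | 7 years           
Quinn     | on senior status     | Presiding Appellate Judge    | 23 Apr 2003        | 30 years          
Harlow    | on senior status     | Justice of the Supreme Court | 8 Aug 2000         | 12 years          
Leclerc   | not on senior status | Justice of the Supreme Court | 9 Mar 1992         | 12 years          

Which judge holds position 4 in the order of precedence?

Abara

By office: Leclerc and Harlow (Justice of the Supreme Court); then Quinn, Abara and Whitfield (Presiding Appellate Judge); then Marino (Appellate Judge); then Espinoza (Magistrate Judge).
Leclerc and Harlow both have years on the bench 12 years, so the next rule applies.
Among Leclerc and Harlow, by date of commission (earlier first): Leclerc (9 Mar 1992) before Harlow (8 Aug 2000).
Quinn, Abara and Whitfield all have years on the bench 30 years, so the next rule applies.
Among Quinn, Abara and Whitfield, by date of commission (earlier first): Quinn (23 Apr 2003) before Abara (1 Sep 2010) before Whitfield (9 Nov 2010).
Order: Leclerc, Harlow, Quinn, Abara, Whitfield, Marino, Espinoza.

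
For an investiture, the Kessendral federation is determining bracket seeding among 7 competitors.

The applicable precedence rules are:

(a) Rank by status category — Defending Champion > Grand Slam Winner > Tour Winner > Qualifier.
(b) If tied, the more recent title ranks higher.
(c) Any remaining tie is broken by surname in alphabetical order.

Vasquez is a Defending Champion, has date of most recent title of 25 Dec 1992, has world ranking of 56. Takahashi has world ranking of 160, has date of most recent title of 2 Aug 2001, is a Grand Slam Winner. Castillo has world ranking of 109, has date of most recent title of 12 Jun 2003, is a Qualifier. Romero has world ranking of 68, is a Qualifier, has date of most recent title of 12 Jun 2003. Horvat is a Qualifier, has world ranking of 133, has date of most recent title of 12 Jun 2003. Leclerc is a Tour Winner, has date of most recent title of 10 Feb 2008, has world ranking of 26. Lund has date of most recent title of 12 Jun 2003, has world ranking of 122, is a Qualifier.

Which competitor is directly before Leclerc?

Takahashi

By status category: Vasquez (Defending Champion); then Takahashi (Grand Slam Winner); then Leclerc (Tour Winner); then Castillo, Horvat, Lund and Romero (Qualifier).
Castillo, Horvat, Lund and Romero all have date of most recent title 12 Jun 2003, so the next rule applies.
Among Castillo, Horvat, Lund and Romero, alphabetically by surname: Castillo before Horvat before Lund before Romero.
Order: Vasquez, Takahashi, Leclerc, Castillo, Horvat, Lund, Romero.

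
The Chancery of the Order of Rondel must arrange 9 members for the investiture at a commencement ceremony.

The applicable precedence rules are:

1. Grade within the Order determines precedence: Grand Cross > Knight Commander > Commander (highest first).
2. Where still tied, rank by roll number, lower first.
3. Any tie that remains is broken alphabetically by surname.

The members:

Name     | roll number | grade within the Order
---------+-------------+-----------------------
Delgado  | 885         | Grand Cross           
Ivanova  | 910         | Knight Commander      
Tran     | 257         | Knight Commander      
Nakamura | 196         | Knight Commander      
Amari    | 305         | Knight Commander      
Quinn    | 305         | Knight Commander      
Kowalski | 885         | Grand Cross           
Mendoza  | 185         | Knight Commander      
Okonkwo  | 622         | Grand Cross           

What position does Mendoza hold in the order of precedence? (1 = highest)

4

By grade within the Order: Okonkwo, Delgado and Kowalski (Grand Cross); then Mendoza, Nakamura, Tran, Amari, Quinn and Ivanova (Knight Commander).
Among Okonkwo, Delgado and Kowalski, by roll number (lower first): Okonkwo (622) before Delgado and Kowalski (885).
Among Delgado and Kowalski, alphabetically by surname: Delgado before Kowalski.
Among Mendoza, Nakamura, Tran, Amari, Quinn and Ivanova, by roll number (lower first): Mendoza (185) before Nakamura (196) before Tran (257) before Amari and Quinn (305) before Ivanova (910).
Among Amari and Quinn, alphabetically by surname: Amari before Quinn.
Order: Okonkwo, Delgado, Kowalski, Mendoza, Nakamura, Tran, Amari, Quinn, Ivanova. So position 4.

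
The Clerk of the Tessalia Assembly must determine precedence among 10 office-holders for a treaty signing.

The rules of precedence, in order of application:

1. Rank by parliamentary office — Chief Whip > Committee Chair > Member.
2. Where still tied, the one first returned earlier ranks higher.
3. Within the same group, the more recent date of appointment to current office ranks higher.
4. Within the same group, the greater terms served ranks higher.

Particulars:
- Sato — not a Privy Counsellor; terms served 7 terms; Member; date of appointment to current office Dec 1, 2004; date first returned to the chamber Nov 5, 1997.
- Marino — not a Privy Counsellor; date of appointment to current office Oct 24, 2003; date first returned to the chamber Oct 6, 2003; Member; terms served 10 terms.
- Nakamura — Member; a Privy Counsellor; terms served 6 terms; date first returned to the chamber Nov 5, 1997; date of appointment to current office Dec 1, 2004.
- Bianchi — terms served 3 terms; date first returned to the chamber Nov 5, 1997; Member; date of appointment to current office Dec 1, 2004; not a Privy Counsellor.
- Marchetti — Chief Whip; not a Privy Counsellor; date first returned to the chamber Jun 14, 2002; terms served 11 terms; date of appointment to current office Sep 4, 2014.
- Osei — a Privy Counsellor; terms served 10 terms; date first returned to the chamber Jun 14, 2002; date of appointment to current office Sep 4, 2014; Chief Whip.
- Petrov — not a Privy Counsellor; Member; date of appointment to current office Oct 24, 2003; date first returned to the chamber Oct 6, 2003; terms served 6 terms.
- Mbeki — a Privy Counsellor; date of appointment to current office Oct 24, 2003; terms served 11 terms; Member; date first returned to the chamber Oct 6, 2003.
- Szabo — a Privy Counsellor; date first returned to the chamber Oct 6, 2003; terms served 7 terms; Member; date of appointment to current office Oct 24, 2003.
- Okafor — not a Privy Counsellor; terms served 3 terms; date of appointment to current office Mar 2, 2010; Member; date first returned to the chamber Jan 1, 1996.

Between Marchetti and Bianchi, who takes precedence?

Marchetti

By parliamentary office: Marchetti and Osei (Chief Whip); then Okafor, Sato, Nakamura, Bianchi, Mbeki, Marino, Szabo and Petrov (Member).
Marchetti and Osei both have date first returned to the chamber Jun 14, 2002, so the next rule applies.
Marchetti and Osei both have date of appointment to current office Sep 4, 2014, so the next rule applies.
Among Marchetti and Osei, by terms served (higher first): Marchetti (11 terms) before Osei (10 terms).
Among Okafor, Sato, Nakamura, Bianchi, Mbeki, Marino, Szabo and Petrov, by date first returned to the chamber (earlier first): Okafor (Jan 1, 1996) before Sato, Nakamura and Bianchi (Nov 5, 1997) before Mbeki, Marino, Szabo and Petrov (Oct 6, 2003).
Sato, Nakamura and Bianchi all have date of appointment to current office Dec 1, 2004, so the next rule applies.
Among Sato, Nakamura and Bianchi, by terms served (higher first): Sato (7 terms) before Nakamura (6 terms) before Bianchi (3 terms).
Mbeki, Marino, Szabo and Petrov all have date of appointment to current office Oct 24, 2003, so the next rule applies.
Among Mbeki, Marino, Szabo and Petrov, by terms served (higher first): Mbeki (11 terms) before Marino (10 terms) before Szabo (7 terms) before Petrov (6 terms).
So Marchetti takes precedence.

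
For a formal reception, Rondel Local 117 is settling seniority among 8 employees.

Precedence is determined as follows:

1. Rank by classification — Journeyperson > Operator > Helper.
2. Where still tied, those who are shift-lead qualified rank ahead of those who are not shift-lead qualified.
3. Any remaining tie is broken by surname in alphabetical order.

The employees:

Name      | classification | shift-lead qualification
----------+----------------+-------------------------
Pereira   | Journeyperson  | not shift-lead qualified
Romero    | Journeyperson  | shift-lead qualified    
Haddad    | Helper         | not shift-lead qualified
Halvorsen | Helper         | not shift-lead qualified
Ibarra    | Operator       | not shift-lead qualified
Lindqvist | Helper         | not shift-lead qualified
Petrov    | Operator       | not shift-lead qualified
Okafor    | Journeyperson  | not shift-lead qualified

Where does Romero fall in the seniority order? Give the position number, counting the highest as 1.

1

By classification: Romero, Okafor and Pereira (Journeyperson); then Ibarra and Petrov (Operator); then Haddad, Halvorsen and Lindqvist (Helper).
Among Romero, Okafor and Pereira, shift-lead qualified before not shift-lead qualified: Romero (shift-lead qualified) before Okafor and Pereira (not shift-lead qualified).
Among Okafor and Pereira, alphabetically by surname: Okafor before Pereira.
Ibarra and Petrov are each not shift-lead qualified, so the next rule applies.
Among Ibarra and Petrov, alphabetically by surname: Ibarra before Petrov.
Haddad, Halvorsen and Lindqvist are each not shift-lead qualified, so the next rule applies.
Among Haddad, Halvorsen and Lindqvist, alphabetically by surname: Haddad before Halvorsen before Lindqvist.
Order: Romero, Okafor, Pereira, Ibarra, Petrov, Haddad, Halvorsen, Lindqvist. So position 1.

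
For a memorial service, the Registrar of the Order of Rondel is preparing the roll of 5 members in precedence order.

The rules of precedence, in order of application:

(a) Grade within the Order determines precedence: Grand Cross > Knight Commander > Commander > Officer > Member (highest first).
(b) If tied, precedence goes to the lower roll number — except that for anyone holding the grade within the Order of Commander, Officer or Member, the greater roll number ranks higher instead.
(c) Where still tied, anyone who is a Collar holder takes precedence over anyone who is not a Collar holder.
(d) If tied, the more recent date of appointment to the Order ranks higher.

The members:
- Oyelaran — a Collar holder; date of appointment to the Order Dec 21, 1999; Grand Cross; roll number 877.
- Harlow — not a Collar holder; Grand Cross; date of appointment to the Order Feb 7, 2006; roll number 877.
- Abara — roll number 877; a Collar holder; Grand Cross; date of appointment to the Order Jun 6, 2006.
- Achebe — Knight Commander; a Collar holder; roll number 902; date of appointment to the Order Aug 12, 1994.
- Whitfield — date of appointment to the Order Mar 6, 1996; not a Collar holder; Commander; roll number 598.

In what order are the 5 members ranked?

Abara, Oyelaran, Harlow, Achebe, Whitfield

By grade within the Order: Abara, Oyelaran and Harlow (Grand Cross); then Achebe (Knight Commander); then Whitfield (Commander).
Abara, Oyelaran and Harlow all have roll number 877, so the next rule applies.
Among Abara, Oyelaran and Harlow, a Collar holder before not a Collar holder: Abara and Oyelaran (a Collar holder) before Harlow (not a Collar holder).
Among Abara and Oyelaran, by date of appointment to the Order (later first): Abara (Jun 6, 2006) before Oyelaran (Dec 21, 1999).
Full order: Abara, Oyelaran, Harlow, Achebe, Whitfield.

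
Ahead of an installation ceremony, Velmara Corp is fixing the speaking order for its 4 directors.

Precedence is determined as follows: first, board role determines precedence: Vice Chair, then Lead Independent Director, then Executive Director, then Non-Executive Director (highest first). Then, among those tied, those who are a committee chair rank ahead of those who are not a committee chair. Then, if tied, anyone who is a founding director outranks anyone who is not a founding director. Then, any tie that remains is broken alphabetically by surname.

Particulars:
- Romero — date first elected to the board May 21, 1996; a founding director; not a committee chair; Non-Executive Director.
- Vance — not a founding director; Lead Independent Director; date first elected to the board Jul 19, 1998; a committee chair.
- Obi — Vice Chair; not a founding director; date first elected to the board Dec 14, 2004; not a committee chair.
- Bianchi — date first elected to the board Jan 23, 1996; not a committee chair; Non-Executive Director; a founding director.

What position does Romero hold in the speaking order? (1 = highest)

4

By board role: Obi (Vice Chair); then Vance (Lead Independent Director); then Bianchi and Romero (Non-Executive Director).
Bianchi and Romero are each not a committee chair, so the next rule applies.
Bianchi and Romero are each a founding director, so the next rule applies.
Among Bianchi and Romero, alphabetically by surname: Bianchi before Romero.
Order: Obi, Vance, Bianchi, Romero. So position 4.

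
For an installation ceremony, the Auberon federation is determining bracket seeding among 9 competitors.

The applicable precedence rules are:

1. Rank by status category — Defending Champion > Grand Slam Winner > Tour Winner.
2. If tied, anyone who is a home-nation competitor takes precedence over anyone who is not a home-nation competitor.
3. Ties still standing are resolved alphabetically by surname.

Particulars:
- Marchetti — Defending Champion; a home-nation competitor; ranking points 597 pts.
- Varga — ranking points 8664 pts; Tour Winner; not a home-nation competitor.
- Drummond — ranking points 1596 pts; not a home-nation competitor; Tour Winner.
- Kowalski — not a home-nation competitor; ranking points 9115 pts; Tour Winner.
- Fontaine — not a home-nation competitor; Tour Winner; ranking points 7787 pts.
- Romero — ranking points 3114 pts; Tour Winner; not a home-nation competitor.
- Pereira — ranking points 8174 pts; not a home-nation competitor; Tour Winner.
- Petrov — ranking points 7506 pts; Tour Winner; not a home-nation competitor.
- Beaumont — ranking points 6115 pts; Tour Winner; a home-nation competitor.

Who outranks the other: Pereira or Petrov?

By status category: Marchetti (Defending Champion); then Beaumont, Drummond, Fontaine, Kowalski, Pereira, Petrov, Romero and Varga (Tour Winner).
Among Beaumont, Drummond, Fontaine, Kowalski, Pereira, Petrov, Romero and Varga, a home-nation competitor before not a home-nation competitor: Beaumont (a home-nation competitor) before Drummond, Fontaine, Kowalski, Pereira, Petrov, Romero and Varga (not a home-nation competitor).
Among Drummond, Fontaine, Kowalski, Pereira, Petrov, Romero and Varga, alphabetically by surname: Drummond before Fontaine before Kowalski before Pereira before Petrov before Romero before Varga.
So Pereira takes precedence.

Pereira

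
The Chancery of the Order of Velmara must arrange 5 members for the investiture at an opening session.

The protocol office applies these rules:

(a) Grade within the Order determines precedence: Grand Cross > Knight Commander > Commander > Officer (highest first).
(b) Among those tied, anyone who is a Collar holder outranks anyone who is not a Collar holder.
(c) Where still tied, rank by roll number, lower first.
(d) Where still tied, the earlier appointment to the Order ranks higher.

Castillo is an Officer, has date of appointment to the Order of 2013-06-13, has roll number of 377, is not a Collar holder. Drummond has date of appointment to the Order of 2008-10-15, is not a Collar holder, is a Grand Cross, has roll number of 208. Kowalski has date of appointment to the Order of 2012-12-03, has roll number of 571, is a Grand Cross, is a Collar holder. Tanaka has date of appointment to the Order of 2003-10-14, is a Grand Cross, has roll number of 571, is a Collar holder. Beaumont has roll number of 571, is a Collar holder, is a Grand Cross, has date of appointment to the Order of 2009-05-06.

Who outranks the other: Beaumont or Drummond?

Beaumont

By grade within the Order: Tanaka, Beaumont, Kowalski and Drummond (Grand Cross); then Castillo (Officer).
Among Tanaka, Beaumont, Kowalski and Drummond, a Collar holder before not a Collar holder: Tanaka, Beaumont and Kowalski (a Collar holder) before Drummond (not a Collar holder).
Tanaka, Beaumont and Kowalski all have roll number 571, so the next rule applies.
Among Tanaka, Beaumont and Kowalski, by date of appointment to the Order (earlier first): Tanaka (2003-10-14) before Beaumont (2009-05-06) before Kowalski (2012-12-03).
So Beaumont takes precedence.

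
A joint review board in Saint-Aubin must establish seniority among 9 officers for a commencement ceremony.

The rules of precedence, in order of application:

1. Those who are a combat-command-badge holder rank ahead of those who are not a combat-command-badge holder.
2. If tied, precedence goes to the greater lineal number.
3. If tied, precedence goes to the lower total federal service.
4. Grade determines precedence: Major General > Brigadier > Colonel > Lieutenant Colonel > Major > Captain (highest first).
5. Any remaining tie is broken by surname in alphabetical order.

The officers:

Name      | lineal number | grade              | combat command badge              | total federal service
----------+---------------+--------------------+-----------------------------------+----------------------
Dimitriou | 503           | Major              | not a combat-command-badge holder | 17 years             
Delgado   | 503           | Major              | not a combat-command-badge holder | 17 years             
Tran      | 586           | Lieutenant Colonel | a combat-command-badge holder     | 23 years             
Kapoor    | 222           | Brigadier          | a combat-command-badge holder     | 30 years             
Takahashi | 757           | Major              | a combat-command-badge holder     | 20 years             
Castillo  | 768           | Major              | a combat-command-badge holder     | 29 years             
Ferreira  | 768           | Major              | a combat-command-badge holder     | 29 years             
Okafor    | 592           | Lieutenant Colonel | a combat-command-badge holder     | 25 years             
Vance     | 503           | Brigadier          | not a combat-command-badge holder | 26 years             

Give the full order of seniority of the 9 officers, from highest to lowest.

Castillo, Ferreira, Takahashi, Okafor, Tran, Kapoor, Delgado, Dimitriou, Vance

By the first rule: Castillo, Ferreira, Takahashi, Okafor, Tran and Kapoor (each a combat-command-badge holder); then Delgado, Dimitriou and Vance (each not a combat-command-badge holder).
Among Castillo, Ferreira, Takahashi, Okafor, Tran and Kapoor, by lineal number (higher first): Castillo and Ferreira (768) before Takahashi (757) before Okafor (592) before Tran (586) before Kapoor (222).
Castillo and Ferreira both have total federal service 29 years, so the next rule applies.
Castillo and Ferreira are each Major, so the next rule applies.
Among Castillo and Ferreira, alphabetically by surname: Castillo before Ferreira.
Delgado, Dimitriou and Vance all have lineal number 503, so the next rule applies.
Among Delgado, Dimitriou and Vance, by total federal service (lower first): Delgado and Dimitriou (17 years) before Vance (26 years).
Delgado and Dimitriou are each Major, so the next rule applies.
Among Delgado and Dimitriou, alphabetically by surname: Delgado before Dimitriou.
Full order: Castillo, Ferreira, Takahashi, Okafor, Tran, Kapoor, Delgado, Dimitriou, Vance.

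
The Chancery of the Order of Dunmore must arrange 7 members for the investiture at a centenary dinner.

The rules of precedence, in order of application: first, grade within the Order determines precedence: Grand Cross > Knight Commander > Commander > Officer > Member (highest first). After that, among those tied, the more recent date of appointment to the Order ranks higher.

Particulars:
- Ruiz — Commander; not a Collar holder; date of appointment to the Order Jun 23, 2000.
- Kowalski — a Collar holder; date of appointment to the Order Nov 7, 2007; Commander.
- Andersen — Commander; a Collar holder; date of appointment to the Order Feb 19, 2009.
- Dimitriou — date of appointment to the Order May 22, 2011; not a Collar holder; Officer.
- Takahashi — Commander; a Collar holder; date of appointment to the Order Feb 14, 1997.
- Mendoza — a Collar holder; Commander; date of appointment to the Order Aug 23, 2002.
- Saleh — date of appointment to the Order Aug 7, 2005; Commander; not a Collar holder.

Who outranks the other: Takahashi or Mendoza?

Mendoza

By grade within the Order: Andersen, Kowalski, Saleh, Mendoza, Ruiz and Takahashi (Commander); then Dimitriou (Officer).
Among Andersen, Kowalski, Saleh, Mendoza, Ruiz and Takahashi, by date of appointment to the Order (later first): Andersen (Feb 19, 2009) before Kowalski (Nov 7, 2007) before Saleh (Aug 7, 2005) before Mendoza (Aug 23, 2002) before Ruiz (Jun 23, 2000) before Takahashi (Feb 14, 1997).
So Mendoza takes precedence.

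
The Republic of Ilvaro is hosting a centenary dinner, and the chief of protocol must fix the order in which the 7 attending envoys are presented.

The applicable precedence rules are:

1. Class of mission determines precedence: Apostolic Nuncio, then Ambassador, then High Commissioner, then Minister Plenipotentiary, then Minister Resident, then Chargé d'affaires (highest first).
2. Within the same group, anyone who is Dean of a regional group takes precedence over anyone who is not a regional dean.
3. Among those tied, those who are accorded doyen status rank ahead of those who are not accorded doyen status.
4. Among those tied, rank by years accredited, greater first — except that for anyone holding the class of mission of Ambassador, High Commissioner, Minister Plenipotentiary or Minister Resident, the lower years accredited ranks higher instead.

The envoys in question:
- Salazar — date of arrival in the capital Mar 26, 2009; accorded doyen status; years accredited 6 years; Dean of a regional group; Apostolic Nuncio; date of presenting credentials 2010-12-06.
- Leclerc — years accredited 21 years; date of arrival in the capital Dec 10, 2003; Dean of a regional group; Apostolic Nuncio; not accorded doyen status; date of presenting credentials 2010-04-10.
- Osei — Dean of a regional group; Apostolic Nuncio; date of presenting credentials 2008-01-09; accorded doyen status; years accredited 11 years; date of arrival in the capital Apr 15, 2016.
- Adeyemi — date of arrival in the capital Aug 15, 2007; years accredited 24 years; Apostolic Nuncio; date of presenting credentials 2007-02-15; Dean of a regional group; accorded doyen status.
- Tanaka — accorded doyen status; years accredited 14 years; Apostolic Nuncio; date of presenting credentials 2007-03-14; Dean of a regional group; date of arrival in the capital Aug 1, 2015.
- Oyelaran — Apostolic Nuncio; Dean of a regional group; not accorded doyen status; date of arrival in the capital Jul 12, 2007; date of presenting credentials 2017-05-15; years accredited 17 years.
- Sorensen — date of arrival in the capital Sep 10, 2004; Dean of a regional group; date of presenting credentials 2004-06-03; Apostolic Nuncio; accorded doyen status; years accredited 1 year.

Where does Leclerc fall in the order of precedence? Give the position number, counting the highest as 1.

6

By class of mission: Adeyemi, Tanaka, Osei, Salazar, Sorensen, Leclerc and Oyelaran (Apostolic Nuncio).
Adeyemi, Tanaka, Osei, Salazar, Sorensen, Leclerc and Oyelaran are each Dean of a regional group, so the next rule applies.
Among Adeyemi, Tanaka, Osei, Salazar, Sorensen, Leclerc and Oyelaran, accorded doyen status before not accorded doyen status: Adeyemi, Tanaka, Osei, Salazar and Sorensen (accorded doyen status) before Leclerc and Oyelaran (not accorded doyen status).
Among Adeyemi, Tanaka, Osei, Salazar and Sorensen, by years accredited (higher first): Adeyemi (24 years) before Tanaka (14 years) before Osei (11 years) before Salazar (6 years) before Sorensen (1 year).
Among Leclerc and Oyelaran, by years accredited (higher first): Leclerc (21 years) before Oyelaran (17 years).
Order: Adeyemi, Tanaka, Osei, Salazar, Sorensen, Leclerc, Oyelaran. So position 6.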